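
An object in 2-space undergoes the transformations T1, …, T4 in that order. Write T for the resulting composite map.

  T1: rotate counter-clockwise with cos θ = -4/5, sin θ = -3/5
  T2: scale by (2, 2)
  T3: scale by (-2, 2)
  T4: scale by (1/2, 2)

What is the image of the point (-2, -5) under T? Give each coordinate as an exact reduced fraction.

T1 rotate counter-clockwise with cos θ = -4/5, sin θ = -3/5: (-2, -5) → (-7/5, 26/5)
T2 scale by (2, 2): (-7/5, 26/5) → (-14/5, 52/5)
T3 scale by (-2, 2): (-14/5, 52/5) → (28/5, 104/5)
T4 scale by (1/2, 2): (28/5, 104/5) → (14/5, 208/5)

T(p) = (14/5, 208/5)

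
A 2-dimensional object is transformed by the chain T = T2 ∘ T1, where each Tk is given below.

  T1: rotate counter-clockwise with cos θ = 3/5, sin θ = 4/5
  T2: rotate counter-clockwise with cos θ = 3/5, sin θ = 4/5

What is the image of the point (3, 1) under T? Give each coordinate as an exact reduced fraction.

T1 rotate counter-clockwise with cos θ = 3/5, sin θ = 4/5: (3, 1) → (1, 3)
T2 rotate counter-clockwise with cos θ = 3/5, sin θ = 4/5: (1, 3) → (-9/5, 13/5)

T(p) = (-9/5, 13/5)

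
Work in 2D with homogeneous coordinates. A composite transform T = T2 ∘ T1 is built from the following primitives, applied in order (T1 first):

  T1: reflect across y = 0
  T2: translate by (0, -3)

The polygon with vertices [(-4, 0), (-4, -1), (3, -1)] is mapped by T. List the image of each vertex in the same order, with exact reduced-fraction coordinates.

image vertices: (-4, -3), (-4, -2), (3, -2)

T1 reflect across y = 0: (-4, 0) → (-4, 0); (-4, -1) → (-4, 1); (3, -1) → (3, 1)
T2 translate by (0, -3): (-4, 0) → (-4, -3); (-4, 1) → (-4, -2); (3, 1) → (3, -2)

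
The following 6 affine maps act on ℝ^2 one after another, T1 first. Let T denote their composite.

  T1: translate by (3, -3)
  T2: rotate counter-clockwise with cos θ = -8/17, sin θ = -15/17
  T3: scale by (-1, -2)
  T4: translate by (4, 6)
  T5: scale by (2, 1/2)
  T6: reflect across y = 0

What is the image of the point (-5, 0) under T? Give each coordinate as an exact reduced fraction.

T1 translate by (3, -3): (-5, 0) → (-2, -3)
T2 rotate counter-clockwise with cos θ = -8/17, sin θ = -15/17: (-2, -3) → (-29/17, 54/17)
T3 scale by (-1, -2): (-29/17, 54/17) → (29/17, -108/17)
T4 translate by (4, 6): (29/17, -108/17) → (97/17, -6/17)
T5 scale by (2, 1/2): (97/17, -6/17) → (194/17, -3/17)
T6 reflect across y = 0: (194/17, -3/17) → (194/17, 3/17)

T(p) = (194/17, 3/17)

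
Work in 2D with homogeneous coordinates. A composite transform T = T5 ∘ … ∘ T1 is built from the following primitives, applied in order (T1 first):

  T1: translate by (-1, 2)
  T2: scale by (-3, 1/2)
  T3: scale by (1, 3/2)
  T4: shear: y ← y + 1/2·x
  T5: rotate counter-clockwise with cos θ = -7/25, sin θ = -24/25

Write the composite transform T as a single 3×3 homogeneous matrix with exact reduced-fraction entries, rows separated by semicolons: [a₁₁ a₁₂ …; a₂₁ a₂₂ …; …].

T = [-3/5 18/25 51/25; 33/10 -21/100 -93/25; 0 0 1]

T1 = [1 0 -1; 0 1 2; 0 0 1]
T2·T1 = [-3 0 3; 0 1/2 1; 0 0 1]
T3·…·T1 = [-3 0 3; 0 3/4 3/2; 0 0 1]
T4·…·T1 = [-3 0 3; -3/2 3/4 3; 0 0 1]
T5·…·T1 = [-3/5 18/25 51/25; 33/10 -21/100 -93/25; 0 0 1]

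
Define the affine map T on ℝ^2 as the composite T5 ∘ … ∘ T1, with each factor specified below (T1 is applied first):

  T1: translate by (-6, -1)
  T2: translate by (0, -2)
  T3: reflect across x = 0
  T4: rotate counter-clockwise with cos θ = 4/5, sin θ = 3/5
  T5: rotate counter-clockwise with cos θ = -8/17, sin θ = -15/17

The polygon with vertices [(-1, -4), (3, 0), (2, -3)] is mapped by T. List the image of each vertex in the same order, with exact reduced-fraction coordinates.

T1 translate by (-6, -1): (-1, -4) → (-7, -5); (3, 0) → (-3, -1); (2, -3) → (-4, -4)
T2 translate by (0, -2): (-7, -5) → (-7, -7); (-3, -1) → (-3, -3); (-4, -4) → (-4, -6)
T3 reflect across x = 0: (-7, -7) → (7, -7); (-3, -3) → (3, -3); (-4, -6) → (4, -6)
T4 rotate counter-clockwise with cos θ = 4/5, sin θ = 3/5: (7, -7) → (49/5, -7/5); (3, -3) → (21/5, -3/5); (4, -6) → (34/5, -12/5)
T5 rotate counter-clockwise with cos θ = -8/17, sin θ = -15/17: (49/5, -7/5) → (-497/85, -679/85); (21/5, -3/5) → (-213/85, -291/85); (34/5, -12/5) → (-452/85, -414/85)

image vertices: (-497/85, -679/85), (-213/85, -291/85), (-452/85, -414/85)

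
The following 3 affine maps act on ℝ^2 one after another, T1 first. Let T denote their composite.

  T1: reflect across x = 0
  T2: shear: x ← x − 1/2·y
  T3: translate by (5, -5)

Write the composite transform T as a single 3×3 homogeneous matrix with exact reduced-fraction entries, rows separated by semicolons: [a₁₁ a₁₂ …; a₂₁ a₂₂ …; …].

T1 = [-1 0 0; 0 1 0; 0 0 1]
T2·T1 = [-1 -1/2 0; 0 1 0; 0 0 1]
T3·…·T1 = [-1 -1/2 5; 0 1 -5; 0 0 1]

T = [-1 -1/2 5; 0 1 -5; 0 0 1]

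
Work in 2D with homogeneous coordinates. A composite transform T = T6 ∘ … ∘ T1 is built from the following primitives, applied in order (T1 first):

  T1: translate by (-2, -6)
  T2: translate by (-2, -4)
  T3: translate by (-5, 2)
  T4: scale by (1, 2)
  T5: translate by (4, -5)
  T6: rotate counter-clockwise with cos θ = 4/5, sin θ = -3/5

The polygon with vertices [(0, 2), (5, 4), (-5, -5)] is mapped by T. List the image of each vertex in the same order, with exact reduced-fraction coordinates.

image vertices: (-71/5, -53/5), (-39/5, -52/5), (-133/5, -94/5)

T1 translate by (-2, -6): (0, 2) → (-2, -4); (5, 4) → (3, -2); (-5, -5) → (-7, -11)
T2 translate by (-2, -4): (-2, -4) → (-4, -8); (3, -2) → (1, -6); (-7, -11) → (-9, -15)
T3 translate by (-5, 2): (-4, -8) → (-9, -6); (1, -6) → (-4, -4); (-9, -15) → (-14, -13)
T4 scale by (1, 2): (-9, -6) → (-9, -12); (-4, -4) → (-4, -8); (-14, -13) → (-14, -26)
T5 translate by (4, -5): (-9, -12) → (-5, -17); (-4, -8) → (0, -13); (-14, -26) → (-10, -31)
T6 rotate counter-clockwise with cos θ = 4/5, sin θ = -3/5: (-5, -17) → (-71/5, -53/5); (0, -13) → (-39/5, -52/5); (-10, -31) → (-133/5, -94/5)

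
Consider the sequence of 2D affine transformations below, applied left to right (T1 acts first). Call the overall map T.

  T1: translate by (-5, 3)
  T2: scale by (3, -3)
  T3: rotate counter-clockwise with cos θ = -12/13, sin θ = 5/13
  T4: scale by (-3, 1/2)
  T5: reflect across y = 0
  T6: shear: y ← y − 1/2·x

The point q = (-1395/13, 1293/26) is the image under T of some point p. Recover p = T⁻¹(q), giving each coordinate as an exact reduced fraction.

p = (-5, 4)

T1 = [1 0 -5; 0 1 3; 0 0 1]
T2·T1 = [3 0 -15; 0 -3 -9; 0 0 1]
T3·…·T1 = [-36/13 15/13 225/13; 15/13 36/13 33/13; 0 0 1]
T4·…·T1 = [108/13 -45/13 -675/13; 15/26 18/13 33/26; 0 0 1]
T5·…·T1 = [108/13 -45/13 -675/13; -15/26 -18/13 -33/26; 0 0 1]
T6·…·T1 = [108/13 -45/13 -675/13; -123/26 9/26 321/13; 0 0 1]
det M = -27/2; M⁻¹ = [-1/39 -10/39 5; -41/117 -8/13 -3; 0 0 1]
M⁻¹ · (-1395/13, 1293/26)ᵀ = (-5, 4)ᵀ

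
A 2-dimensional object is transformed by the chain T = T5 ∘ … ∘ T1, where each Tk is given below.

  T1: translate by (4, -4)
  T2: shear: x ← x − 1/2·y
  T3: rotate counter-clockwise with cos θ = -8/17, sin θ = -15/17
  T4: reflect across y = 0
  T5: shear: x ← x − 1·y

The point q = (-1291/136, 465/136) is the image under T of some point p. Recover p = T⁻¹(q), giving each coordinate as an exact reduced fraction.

T1 = [1 0 4; 0 1 -4; 0 0 1]
T2·T1 = [1 -1/2 6; 0 1 -4; 0 0 1]
T3·…·T1 = [-8/17 19/17 -108/17; -15/17 -1/34 -58/17; 0 0 1]
T4·…·T1 = [-8/17 19/17 -108/17; 15/17 1/34 58/17; 0 0 1]
T5·…·T1 = [-23/17 37/34 -166/17; 15/17 1/34 58/17; 0 0 1]
det M = -1; M⁻¹ = [-1/34 37/34 -4; 15/17 23/17 4; 0 0 1]
M⁻¹ · (-1291/136, 465/136)ᵀ = (0, 1/4)ᵀ

p = (0, 1/4)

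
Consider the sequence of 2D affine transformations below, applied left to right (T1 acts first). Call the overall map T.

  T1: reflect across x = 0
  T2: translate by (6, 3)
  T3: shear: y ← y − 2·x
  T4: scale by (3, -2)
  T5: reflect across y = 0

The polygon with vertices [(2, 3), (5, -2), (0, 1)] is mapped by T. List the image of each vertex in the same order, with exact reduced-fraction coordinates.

image vertices: (12, -4), (3, -2), (18, -16)

T1 reflect across x = 0: (2, 3) → (-2, 3); (5, -2) → (-5, -2); (0, 1) → (0, 1)
T2 translate by (6, 3): (-2, 3) → (4, 6); (-5, -2) → (1, 1); (0, 1) → (6, 4)
T3 shear: y ← y − 2·x: (4, 6) → (4, -2); (1, 1) → (1, -1); (6, 4) → (6, -8)
T4 scale by (3, -2): (4, -2) → (12, 4); (1, -1) → (3, 2); (6, -8) → (18, 16)
T5 reflect across y = 0: (12, 4) → (12, -4); (3, 2) → (3, -2); (18, 16) → (18, -16)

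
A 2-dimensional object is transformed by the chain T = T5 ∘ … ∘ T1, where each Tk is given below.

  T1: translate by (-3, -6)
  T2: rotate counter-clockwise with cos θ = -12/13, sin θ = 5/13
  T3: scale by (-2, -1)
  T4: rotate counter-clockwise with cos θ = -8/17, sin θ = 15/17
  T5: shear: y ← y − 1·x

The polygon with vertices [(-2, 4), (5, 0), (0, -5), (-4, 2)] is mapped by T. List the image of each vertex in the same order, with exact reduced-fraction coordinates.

T1 translate by (-3, -6): (-2, 4) → (-5, -2); (5, 0) → (2, -6); (0, -5) → (-3, -11); (-4, 2) → (-7, -4)
T2 rotate counter-clockwise with cos θ = -12/13, sin θ = 5/13: (-5, -2) → (70/13, -1/13); (2, -6) → (6/13, 82/13); (-3, -11) → (7, 9); (-7, -4) → (8, 1)
T3 scale by (-2, -1): (70/13, -1/13) → (-140/13, 1/13); (6/13, 82/13) → (-12/13, -82/13); (7, 9) → (-14, -9); (8, 1) → (-16, -1)
T4 rotate counter-clockwise with cos θ = -8/17, sin θ = 15/17: (-140/13, 1/13) → (5, -124/13); (-12/13, -82/13) → (6, 28/13); (-14, -9) → (247/17, -138/17); (-16, -1) → (143/17, -232/17)
T5 shear: y ← y − 1·x: (5, -124/13) → (5, -189/13); (6, 28/13) → (6, -50/13); (247/17, -138/17) → (247/17, -385/17); (143/17, -232/17) → (143/17, -375/17)

image vertices: (5, -189/13), (6, -50/13), (247/17, -385/17), (143/17, -375/17)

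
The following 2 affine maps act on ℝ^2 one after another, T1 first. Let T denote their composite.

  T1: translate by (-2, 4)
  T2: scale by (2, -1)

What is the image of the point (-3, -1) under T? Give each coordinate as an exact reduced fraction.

T(p) = (-10, -3)

T1 translate by (-2, 4): (-3, -1) → (-5, 3)
T2 scale by (2, -1): (-5, 3) → (-10, -3)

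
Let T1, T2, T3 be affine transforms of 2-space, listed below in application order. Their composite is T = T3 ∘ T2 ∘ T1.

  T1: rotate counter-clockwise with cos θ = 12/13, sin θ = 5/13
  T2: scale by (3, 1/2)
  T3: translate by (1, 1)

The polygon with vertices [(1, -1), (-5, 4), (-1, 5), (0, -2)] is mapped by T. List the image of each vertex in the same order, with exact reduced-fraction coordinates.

T1 rotate counter-clockwise with cos θ = 12/13, sin θ = 5/13: (1, -1) → (17/13, -7/13); (-5, 4) → (-80/13, 23/13); (-1, 5) → (-37/13, 55/13); (0, -2) → (10/13, -24/13)
T2 scale by (3, 1/2): (17/13, -7/13) → (51/13, -7/26); (-80/13, 23/13) → (-240/13, 23/26); (-37/13, 55/13) → (-111/13, 55/26); (10/13, -24/13) → (30/13, -12/13)
T3 translate by (1, 1): (51/13, -7/26) → (64/13, 19/26); (-240/13, 23/26) → (-227/13, 49/26); (-111/13, 55/26) → (-98/13, 81/26); (30/13, -12/13) → (43/13, 1/13)

image vertices: (64/13, 19/26), (-227/13, 49/26), (-98/13, 81/26), (43/13, 1/13)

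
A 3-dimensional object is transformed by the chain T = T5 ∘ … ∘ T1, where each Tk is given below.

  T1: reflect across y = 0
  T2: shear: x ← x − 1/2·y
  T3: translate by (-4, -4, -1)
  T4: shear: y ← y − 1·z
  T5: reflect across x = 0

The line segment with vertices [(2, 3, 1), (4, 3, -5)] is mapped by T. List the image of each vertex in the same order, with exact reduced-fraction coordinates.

T1 reflect across y = 0: (2, 3, 1) → (2, -3, 1); (4, 3, -5) → (4, -3, -5)
T2 shear: x ← x − 1/2·y: (2, -3, 1) → (7/2, -3, 1); (4, -3, -5) → (11/2, -3, -5)
T3 translate by (-4, -4, -1): (7/2, -3, 1) → (-1/2, -7, 0); (11/2, -3, -5) → (3/2, -7, -6)
T4 shear: y ← y − 1·z: (-1/2, -7, 0) → (-1/2, -7, 0); (3/2, -7, -6) → (3/2, -1, -6)
T5 reflect across x = 0: (-1/2, -7, 0) → (1/2, -7, 0); (3/2, -1, -6) → (-3/2, -1, -6)

image vertices: (1/2, -7, 0), (-3/2, -1, -6)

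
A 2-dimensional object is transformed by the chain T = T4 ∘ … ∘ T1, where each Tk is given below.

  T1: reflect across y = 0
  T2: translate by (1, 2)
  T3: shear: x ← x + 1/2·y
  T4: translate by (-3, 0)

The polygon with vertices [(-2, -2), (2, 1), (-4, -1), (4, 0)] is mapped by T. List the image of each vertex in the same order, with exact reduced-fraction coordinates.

image vertices: (-2, 4), (1/2, 1), (-9/2, 3), (3, 2)

T1 reflect across y = 0: (-2, -2) → (-2, 2); (2, 1) → (2, -1); (-4, -1) → (-4, 1); (4, 0) → (4, 0)
T2 translate by (1, 2): (-2, 2) → (-1, 4); (2, -1) → (3, 1); (-4, 1) → (-3, 3); (4, 0) → (5, 2)
T3 shear: x ← x + 1/2·y: (-1, 4) → (1, 4); (3, 1) → (7/2, 1); (-3, 3) → (-3/2, 3); (5, 2) → (6, 2)
T4 translate by (-3, 0): (1, 4) → (-2, 4); (7/2, 1) → (1/2, 1); (-3/2, 3) → (-9/2, 3); (6, 2) → (3, 2)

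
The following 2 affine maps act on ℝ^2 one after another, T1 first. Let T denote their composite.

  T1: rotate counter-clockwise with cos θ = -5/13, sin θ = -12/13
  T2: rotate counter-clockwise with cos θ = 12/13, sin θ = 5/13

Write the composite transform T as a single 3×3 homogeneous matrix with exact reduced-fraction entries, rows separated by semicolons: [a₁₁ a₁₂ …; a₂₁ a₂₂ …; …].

T = [0 1 0; -1 0 0; 0 0 1]

T1 = [-5/13 12/13 0; -12/13 -5/13 0; 0 0 1]
T2·T1 = [0 1 0; -1 0 0; 0 0 1]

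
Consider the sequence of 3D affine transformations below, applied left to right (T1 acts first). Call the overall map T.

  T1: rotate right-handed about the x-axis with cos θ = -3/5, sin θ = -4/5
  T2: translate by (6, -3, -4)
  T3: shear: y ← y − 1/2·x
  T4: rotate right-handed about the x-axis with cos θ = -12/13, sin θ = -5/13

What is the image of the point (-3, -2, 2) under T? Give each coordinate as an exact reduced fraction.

T1 rotate right-handed about the x-axis with cos θ = -3/5, sin θ = -4/5: (-3, -2, 2) → (-3, 14/5, 2/5)
T2 translate by (6, -3, -4): (-3, 14/5, 2/5) → (3, -1/5, -18/5)
T3 shear: y ← y − 1/2·x: (3, -1/5, -18/5) → (3, -17/10, -18/5)
T4 rotate right-handed about the x-axis with cos θ = -12/13, sin θ = -5/13: (3, -17/10, -18/5) → (3, 12/65, 517/130)

T(p) = (3, 12/65, 517/130)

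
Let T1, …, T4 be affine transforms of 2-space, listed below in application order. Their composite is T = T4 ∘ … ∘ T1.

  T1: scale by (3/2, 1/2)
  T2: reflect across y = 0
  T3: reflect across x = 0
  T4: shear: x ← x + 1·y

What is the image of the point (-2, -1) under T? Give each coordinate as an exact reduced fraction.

T1 scale by (3/2, 1/2): (-2, -1) → (-3, -1/2)
T2 reflect across y = 0: (-3, -1/2) → (-3, 1/2)
T3 reflect across x = 0: (-3, 1/2) → (3, 1/2)
T4 shear: x ← x + 1·y: (3, 1/2) → (7/2, 1/2)

T(p) = (7/2, 1/2)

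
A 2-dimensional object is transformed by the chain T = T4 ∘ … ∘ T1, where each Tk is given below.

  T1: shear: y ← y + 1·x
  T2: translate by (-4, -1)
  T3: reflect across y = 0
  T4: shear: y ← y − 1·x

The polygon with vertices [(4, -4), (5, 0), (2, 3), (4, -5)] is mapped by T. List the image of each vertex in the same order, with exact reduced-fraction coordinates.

T1 shear: y ← y + 1·x: (4, -4) → (4, 0); (5, 0) → (5, 5); (2, 3) → (2, 5); (4, -5) → (4, -1)
T2 translate by (-4, -1): (4, 0) → (0, -1); (5, 5) → (1, 4); (2, 5) → (-2, 4); (4, -1) → (0, -2)
T3 reflect across y = 0: (0, -1) → (0, 1); (1, 4) → (1, -4); (-2, 4) → (-2, -4); (0, -2) → (0, 2)
T4 shear: y ← y − 1·x: (0, 1) → (0, 1); (1, -4) → (1, -5); (-2, -4) → (-2, -2); (0, 2) → (0, 2)

image vertices: (0, 1), (1, -5), (-2, -2), (0, 2)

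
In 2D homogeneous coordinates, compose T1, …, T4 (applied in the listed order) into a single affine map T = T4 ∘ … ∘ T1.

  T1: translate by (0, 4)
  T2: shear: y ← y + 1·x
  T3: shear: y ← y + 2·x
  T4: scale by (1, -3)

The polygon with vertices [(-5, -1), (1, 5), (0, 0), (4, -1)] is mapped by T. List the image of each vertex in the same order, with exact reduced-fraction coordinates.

image vertices: (-5, 36), (1, -36), (0, -12), (4, -45)

T1 translate by (0, 4): (-5, -1) → (-5, 3); (1, 5) → (1, 9); (0, 0) → (0, 4); (4, -1) → (4, 3)
T2 shear: y ← y + 1·x: (-5, 3) → (-5, -2); (1, 9) → (1, 10); (0, 4) → (0, 4); (4, 3) → (4, 7)
T3 shear: y ← y + 2·x: (-5, -2) → (-5, -12); (1, 10) → (1, 12); (0, 4) → (0, 4); (4, 7) → (4, 15)
T4 scale by (1, -3): (-5, -12) → (-5, 36); (1, 12) → (1, -36); (0, 4) → (0, -12); (4, 15) → (4, -45)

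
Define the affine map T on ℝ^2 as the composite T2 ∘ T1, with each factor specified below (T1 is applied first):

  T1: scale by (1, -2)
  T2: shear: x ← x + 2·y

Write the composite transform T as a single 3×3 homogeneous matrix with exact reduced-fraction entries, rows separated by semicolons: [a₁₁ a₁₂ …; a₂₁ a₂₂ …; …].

T = [1 -4 0; 0 -2 0; 0 0 1]

T1 = [1 0 0; 0 -2 0; 0 0 1]
T2·T1 = [1 -4 0; 0 -2 0; 0 0 1]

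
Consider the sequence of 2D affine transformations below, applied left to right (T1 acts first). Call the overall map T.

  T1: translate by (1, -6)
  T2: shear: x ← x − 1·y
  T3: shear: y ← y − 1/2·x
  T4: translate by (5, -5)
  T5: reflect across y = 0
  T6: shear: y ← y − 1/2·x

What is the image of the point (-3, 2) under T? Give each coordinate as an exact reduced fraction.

T(p) = (7, 13/2)

T1 translate by (1, -6): (-3, 2) → (-2, -4)
T2 shear: x ← x − 1·y: (-2, -4) → (2, -4)
T3 shear: y ← y − 1/2·x: (2, -4) → (2, -5)
T4 translate by (5, -5): (2, -5) → (7, -10)
T5 reflect across y = 0: (7, -10) → (7, 10)
T6 shear: y ← y − 1/2·x: (7, 10) → (7, 13/2)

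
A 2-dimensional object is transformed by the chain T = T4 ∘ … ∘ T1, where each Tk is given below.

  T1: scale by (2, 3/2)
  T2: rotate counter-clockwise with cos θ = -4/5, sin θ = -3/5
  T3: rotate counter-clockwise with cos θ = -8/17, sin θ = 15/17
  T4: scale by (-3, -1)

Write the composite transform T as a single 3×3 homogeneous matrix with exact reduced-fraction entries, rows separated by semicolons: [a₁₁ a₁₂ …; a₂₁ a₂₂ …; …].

T1 = [2 0 0; 0 3/2 0; 0 0 1]
T2·T1 = [-8/5 9/10 0; -6/5 -6/5 0; 0 0 1]
T3·…·T1 = [154/85 54/85 0; -72/85 231/170 0; 0 0 1]
T4·…·T1 = [-462/85 -162/85 0; 72/85 -231/170 0; 0 0 1]

T = [-462/85 -162/85 0; 72/85 -231/170 0; 0 0 1]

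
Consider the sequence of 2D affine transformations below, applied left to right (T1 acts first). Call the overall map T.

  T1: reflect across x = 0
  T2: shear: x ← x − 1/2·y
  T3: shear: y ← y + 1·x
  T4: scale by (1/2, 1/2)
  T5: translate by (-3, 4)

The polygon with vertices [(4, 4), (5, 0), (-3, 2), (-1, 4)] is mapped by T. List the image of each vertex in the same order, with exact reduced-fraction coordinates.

image vertices: (-6, 3), (-11/2, 3/2), (-2, 6), (-7/2, 11/2)

T1 reflect across x = 0: (4, 4) → (-4, 4); (5, 0) → (-5, 0); (-3, 2) → (3, 2); (-1, 4) → (1, 4)
T2 shear: x ← x − 1/2·y: (-4, 4) → (-6, 4); (-5, 0) → (-5, 0); (3, 2) → (2, 2); (1, 4) → (-1, 4)
T3 shear: y ← y + 1·x: (-6, 4) → (-6, -2); (-5, 0) → (-5, -5); (2, 2) → (2, 4); (-1, 4) → (-1, 3)
T4 scale by (1/2, 1/2): (-6, -2) → (-3, -1); (-5, -5) → (-5/2, -5/2); (2, 4) → (1, 2); (-1, 3) → (-1/2, 3/2)
T5 translate by (-3, 4): (-3, -1) → (-6, 3); (-5/2, -5/2) → (-11/2, 3/2); (1, 2) → (-2, 6); (-1/2, 3/2) → (-7/2, 11/2)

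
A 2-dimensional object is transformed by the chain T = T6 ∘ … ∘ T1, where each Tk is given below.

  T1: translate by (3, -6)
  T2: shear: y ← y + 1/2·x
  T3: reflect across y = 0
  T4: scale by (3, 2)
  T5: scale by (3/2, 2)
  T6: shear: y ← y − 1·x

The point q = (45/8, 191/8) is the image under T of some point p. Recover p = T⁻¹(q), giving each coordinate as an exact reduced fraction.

T1 = [1 0 3; 0 1 -6; 0 0 1]
T2·T1 = [1 0 3; 1/2 1 -9/2; 0 0 1]
T3·…·T1 = [1 0 3; -1/2 -1 9/2; 0 0 1]
T4·…·T1 = [3 0 9; -1 -2 9; 0 0 1]
T5·…·T1 = [9/2 0 27/2; -2 -4 18; 0 0 1]
T6·…·T1 = [9/2 0 27/2; -13/2 -4 9/2; 0 0 1]
det M = -18; M⁻¹ = [2/9 0 -3; -13/36 -1/4 6; 0 0 1]
M⁻¹ · (45/8, 191/8)ᵀ = (-7/4, -2)ᵀ

p = (-7/4, -2)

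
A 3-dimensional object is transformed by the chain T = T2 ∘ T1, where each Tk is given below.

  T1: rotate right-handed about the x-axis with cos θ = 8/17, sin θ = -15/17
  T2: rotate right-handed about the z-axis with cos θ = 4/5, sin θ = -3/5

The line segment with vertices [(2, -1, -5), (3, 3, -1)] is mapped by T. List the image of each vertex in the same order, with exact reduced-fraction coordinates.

T1 rotate right-handed about the x-axis with cos θ = 8/17, sin θ = -15/17: (2, -1, -5) → (2, -83/17, -25/17); (3, 3, -1) → (3, 9/17, -53/17)
T2 rotate right-handed about the z-axis with cos θ = 4/5, sin θ = -3/5: (2, -83/17, -25/17) → (-113/85, -434/85, -25/17); (3, 9/17, -53/17) → (231/85, -117/85, -53/17)

image vertices: (-113/85, -434/85, -25/17), (231/85, -117/85, -53/17)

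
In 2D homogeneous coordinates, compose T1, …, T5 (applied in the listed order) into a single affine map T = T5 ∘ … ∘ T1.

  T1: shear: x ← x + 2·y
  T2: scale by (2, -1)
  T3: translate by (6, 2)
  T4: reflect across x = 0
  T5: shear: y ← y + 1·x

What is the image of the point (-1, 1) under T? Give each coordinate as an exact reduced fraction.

T1 shear: x ← x + 2·y: (-1, 1) → (1, 1)
T2 scale by (2, -1): (1, 1) → (2, -1)
T3 translate by (6, 2): (2, -1) → (8, 1)
T4 reflect across x = 0: (8, 1) → (-8, 1)
T5 shear: y ← y + 1·x: (-8, 1) → (-8, -7)

T(p) = (-8, -7)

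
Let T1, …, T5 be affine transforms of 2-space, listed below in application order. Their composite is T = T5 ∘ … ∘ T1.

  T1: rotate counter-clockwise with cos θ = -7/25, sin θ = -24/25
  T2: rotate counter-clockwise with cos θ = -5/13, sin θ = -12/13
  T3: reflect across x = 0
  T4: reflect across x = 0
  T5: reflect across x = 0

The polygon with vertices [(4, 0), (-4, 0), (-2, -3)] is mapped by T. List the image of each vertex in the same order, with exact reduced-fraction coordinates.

image vertices: (1012/325, 816/325), (-1012/325, -816/325), (-86/25, 27/25)

T1 rotate counter-clockwise with cos θ = -7/25, sin θ = -24/25: (4, 0) → (-28/25, -96/25); (-4, 0) → (28/25, 96/25); (-2, -3) → (-58/25, 69/25)
T2 rotate counter-clockwise with cos θ = -5/13, sin θ = -12/13: (-28/25, -96/25) → (-1012/325, 816/325); (28/25, 96/25) → (1012/325, -816/325); (-58/25, 69/25) → (86/25, 27/25)
T3 reflect across x = 0: (-1012/325, 816/325) → (1012/325, 816/325); (1012/325, -816/325) → (-1012/325, -816/325); (86/25, 27/25) → (-86/25, 27/25)
T4 reflect across x = 0: (1012/325, 816/325) → (-1012/325, 816/325); (-1012/325, -816/325) → (1012/325, -816/325); (-86/25, 27/25) → (86/25, 27/25)
T5 reflect across x = 0: (-1012/325, 816/325) → (1012/325, 816/325); (1012/325, -816/325) → (-1012/325, -816/325); (86/25, 27/25) → (-86/25, 27/25)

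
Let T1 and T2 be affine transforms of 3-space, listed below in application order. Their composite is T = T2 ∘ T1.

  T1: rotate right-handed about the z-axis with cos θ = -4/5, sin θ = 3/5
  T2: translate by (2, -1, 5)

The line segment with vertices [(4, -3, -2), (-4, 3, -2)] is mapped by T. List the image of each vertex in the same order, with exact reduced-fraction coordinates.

image vertices: (3/5, 19/5, 3), (17/5, -29/5, 3)

T1 rotate right-handed about the z-axis with cos θ = -4/5, sin θ = 3/5: (4, -3, -2) → (-7/5, 24/5, -2); (-4, 3, -2) → (7/5, -24/5, -2)
T2 translate by (2, -1, 5): (-7/5, 24/5, -2) → (3/5, 19/5, 3); (7/5, -24/5, -2) → (17/5, -29/5, 3)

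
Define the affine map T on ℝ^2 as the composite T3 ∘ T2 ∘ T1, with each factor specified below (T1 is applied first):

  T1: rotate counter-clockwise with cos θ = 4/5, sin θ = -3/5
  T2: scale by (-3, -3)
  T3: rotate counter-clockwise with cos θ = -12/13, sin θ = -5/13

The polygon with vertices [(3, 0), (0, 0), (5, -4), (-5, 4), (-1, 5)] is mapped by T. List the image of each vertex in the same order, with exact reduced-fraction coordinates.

image vertices: (567/65, -144/65), (0, 0), (753/65, -996/65), (-753/65, 996/65), (51/65, 993/65)

T1 rotate counter-clockwise with cos θ = 4/5, sin θ = -3/5: (3, 0) → (12/5, -9/5); (0, 0) → (0, 0); (5, -4) → (8/5, -31/5); (-5, 4) → (-8/5, 31/5); (-1, 5) → (11/5, 23/5)
T2 scale by (-3, -3): (12/5, -9/5) → (-36/5, 27/5); (0, 0) → (0, 0); (8/5, -31/5) → (-24/5, 93/5); (-8/5, 31/5) → (24/5, -93/5); (11/5, 23/5) → (-33/5, -69/5)
T3 rotate counter-clockwise with cos θ = -12/13, sin θ = -5/13: (-36/5, 27/5) → (567/65, -144/65); (0, 0) → (0, 0); (-24/5, 93/5) → (753/65, -996/65); (24/5, -93/5) → (-753/65, 996/65); (-33/5, -69/5) → (51/65, 993/65)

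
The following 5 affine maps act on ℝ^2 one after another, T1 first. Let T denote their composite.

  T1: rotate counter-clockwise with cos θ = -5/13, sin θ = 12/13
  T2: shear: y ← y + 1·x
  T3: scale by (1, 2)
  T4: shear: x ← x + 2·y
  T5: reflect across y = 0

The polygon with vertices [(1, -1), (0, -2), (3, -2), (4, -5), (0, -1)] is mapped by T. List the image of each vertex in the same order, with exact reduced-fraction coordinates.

T1 rotate counter-clockwise with cos θ = -5/13, sin θ = 12/13: (1, -1) → (7/13, 17/13); (0, -2) → (24/13, 10/13); (3, -2) → (9/13, 46/13); (4, -5) → (40/13, 73/13); (0, -1) → (12/13, 5/13)
T2 shear: y ← y + 1·x: (7/13, 17/13) → (7/13, 24/13); (24/13, 10/13) → (24/13, 34/13); (9/13, 46/13) → (9/13, 55/13); (40/13, 73/13) → (40/13, 113/13); (12/13, 5/13) → (12/13, 17/13)
T3 scale by (1, 2): (7/13, 24/13) → (7/13, 48/13); (24/13, 34/13) → (24/13, 68/13); (9/13, 55/13) → (9/13, 110/13); (40/13, 113/13) → (40/13, 226/13); (12/13, 17/13) → (12/13, 34/13)
T4 shear: x ← x + 2·y: (7/13, 48/13) → (103/13, 48/13); (24/13, 68/13) → (160/13, 68/13); (9/13, 110/13) → (229/13, 110/13); (40/13, 226/13) → (492/13, 226/13); (12/13, 34/13) → (80/13, 34/13)
T5 reflect across y = 0: (103/13, 48/13) → (103/13, -48/13); (160/13, 68/13) → (160/13, -68/13); (229/13, 110/13) → (229/13, -110/13); (492/13, 226/13) → (492/13, -226/13); (80/13, 34/13) → (80/13, -34/13)

image vertices: (103/13, -48/13), (160/13, -68/13), (229/13, -110/13), (492/13, -226/13), (80/13, -34/13)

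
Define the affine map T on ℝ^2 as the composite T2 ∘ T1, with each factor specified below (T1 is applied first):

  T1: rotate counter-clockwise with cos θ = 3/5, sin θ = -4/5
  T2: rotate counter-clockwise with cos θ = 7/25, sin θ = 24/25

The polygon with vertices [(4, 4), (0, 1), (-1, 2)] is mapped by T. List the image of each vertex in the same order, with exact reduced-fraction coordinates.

T1 rotate counter-clockwise with cos θ = 3/5, sin θ = -4/5: (4, 4) → (28/5, -4/5); (0, 1) → (4/5, 3/5); (-1, 2) → (1, 2)
T2 rotate counter-clockwise with cos θ = 7/25, sin θ = 24/25: (28/5, -4/5) → (292/125, 644/125); (4/5, 3/5) → (-44/125, 117/125); (1, 2) → (-41/25, 38/25)

image vertices: (292/125, 644/125), (-44/125, 117/125), (-41/25, 38/25)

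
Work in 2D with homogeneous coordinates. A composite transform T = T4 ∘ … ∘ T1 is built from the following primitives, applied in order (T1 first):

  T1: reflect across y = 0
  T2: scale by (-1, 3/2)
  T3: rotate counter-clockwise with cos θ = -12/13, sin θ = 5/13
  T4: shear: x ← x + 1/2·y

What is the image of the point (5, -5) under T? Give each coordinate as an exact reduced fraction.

T(p) = (-35/13, -115/13)

T1 reflect across y = 0: (5, -5) → (5, 5)
T2 scale by (-1, 3/2): (5, 5) → (-5, 15/2)
T3 rotate counter-clockwise with cos θ = -12/13, sin θ = 5/13: (-5, 15/2) → (45/26, -115/13)
T4 shear: x ← x + 1/2·y: (45/26, -115/13) → (-35/13, -115/13)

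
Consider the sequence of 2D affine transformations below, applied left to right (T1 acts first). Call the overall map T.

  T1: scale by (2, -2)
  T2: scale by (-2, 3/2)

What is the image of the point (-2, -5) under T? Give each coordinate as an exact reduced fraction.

T(p) = (8, 15)

T1 scale by (2, -2): (-2, -5) → (-4, 10)
T2 scale by (-2, 3/2): (-4, 10) → (8, 15)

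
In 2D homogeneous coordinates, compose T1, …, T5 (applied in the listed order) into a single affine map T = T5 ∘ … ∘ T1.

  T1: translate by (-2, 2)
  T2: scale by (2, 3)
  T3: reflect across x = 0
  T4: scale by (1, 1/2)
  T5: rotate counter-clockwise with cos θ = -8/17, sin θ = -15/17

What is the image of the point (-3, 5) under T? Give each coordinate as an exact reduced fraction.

T1 translate by (-2, 2): (-3, 5) → (-5, 7)
T2 scale by (2, 3): (-5, 7) → (-10, 21)
T3 reflect across x = 0: (-10, 21) → (10, 21)
T4 scale by (1, 1/2): (10, 21) → (10, 21/2)
T5 rotate counter-clockwise with cos θ = -8/17, sin θ = -15/17: (10, 21/2) → (155/34, -234/17)

T(p) = (155/34, -234/17)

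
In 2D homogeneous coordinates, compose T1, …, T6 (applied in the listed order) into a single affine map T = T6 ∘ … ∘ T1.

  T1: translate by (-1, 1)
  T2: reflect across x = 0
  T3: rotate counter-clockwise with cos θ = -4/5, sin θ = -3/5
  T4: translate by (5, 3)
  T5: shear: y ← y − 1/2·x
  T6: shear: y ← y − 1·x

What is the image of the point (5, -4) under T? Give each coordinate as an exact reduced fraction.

T(p) = (32/5, -9/5)

T1 translate by (-1, 1): (5, -4) → (4, -3)
T2 reflect across x = 0: (4, -3) → (-4, -3)
T3 rotate counter-clockwise with cos θ = -4/5, sin θ = -3/5: (-4, -3) → (7/5, 24/5)
T4 translate by (5, 3): (7/5, 24/5) → (32/5, 39/5)
T5 shear: y ← y − 1/2·x: (32/5, 39/5) → (32/5, 23/5)
T6 shear: y ← y − 1·x: (32/5, 23/5) → (32/5, -9/5)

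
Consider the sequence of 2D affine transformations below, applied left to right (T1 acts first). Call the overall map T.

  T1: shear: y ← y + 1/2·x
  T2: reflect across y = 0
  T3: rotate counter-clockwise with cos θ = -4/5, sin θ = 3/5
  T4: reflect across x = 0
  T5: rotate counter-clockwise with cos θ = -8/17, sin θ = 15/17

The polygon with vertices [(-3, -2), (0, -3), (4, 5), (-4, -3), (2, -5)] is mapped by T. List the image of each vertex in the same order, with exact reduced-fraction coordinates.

T1 shear: y ← y + 1/2·x: (-3, -2) → (-3, -7/2); (0, -3) → (0, -3); (4, 5) → (4, 7); (-4, -3) → (-4, -5); (2, -5) → (2, -4)
T2 reflect across y = 0: (-3, -7/2) → (-3, 7/2); (0, -3) → (0, 3); (4, 7) → (4, -7); (-4, -5) → (-4, 5); (2, -4) → (2, 4)
T3 rotate counter-clockwise with cos θ = -4/5, sin θ = 3/5: (-3, 7/2) → (3/10, -23/5); (0, 3) → (-9/5, -12/5); (4, -7) → (1, 8); (-4, 5) → (1/5, -32/5); (2, 4) → (-4, -2)
T4 reflect across x = 0: (3/10, -23/5) → (-3/10, -23/5); (-9/5, -12/5) → (9/5, -12/5); (1, 8) → (-1, 8); (1/5, -32/5) → (-1/5, -32/5); (-4, -2) → (4, -2)
T5 rotate counter-clockwise with cos θ = -8/17, sin θ = 15/17: (-3/10, -23/5) → (21/5, 19/10); (9/5, -12/5) → (108/85, 231/85); (-1, 8) → (-112/17, -79/17); (-1/5, -32/5) → (488/85, 241/85); (4, -2) → (-2/17, 76/17)

image vertices: (21/5, 19/10), (108/85, 231/85), (-112/17, -79/17), (488/85, 241/85), (-2/17, 76/17)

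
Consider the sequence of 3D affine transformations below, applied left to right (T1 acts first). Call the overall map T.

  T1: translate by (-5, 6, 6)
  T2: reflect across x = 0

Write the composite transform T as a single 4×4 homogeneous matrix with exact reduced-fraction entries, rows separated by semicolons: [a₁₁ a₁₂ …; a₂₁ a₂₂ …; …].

T = [-1 0 0 5; 0 1 0 6; 0 0 1 6; 0 0 0 1]

T1 = [1 0 0 -5; 0 1 0 6; 0 0 1 6; 0 0 0 1]
T2·T1 = [-1 0 0 5; 0 1 0 6; 0 0 1 6; 0 0 0 1]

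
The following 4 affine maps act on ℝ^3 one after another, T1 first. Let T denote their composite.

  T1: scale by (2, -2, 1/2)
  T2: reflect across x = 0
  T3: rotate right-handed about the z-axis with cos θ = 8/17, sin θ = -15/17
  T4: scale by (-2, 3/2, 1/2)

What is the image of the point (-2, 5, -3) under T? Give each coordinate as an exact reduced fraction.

T1 scale by (2, -2, 1/2): (-2, 5, -3) → (-4, -10, -3/2)
T2 reflect across x = 0: (-4, -10, -3/2) → (4, -10, -3/2)
T3 rotate right-handed about the z-axis with cos θ = 8/17, sin θ = -15/17: (4, -10, -3/2) → (-118/17, -140/17, -3/2)
T4 scale by (-2, 3/2, 1/2): (-118/17, -140/17, -3/2) → (236/17, -210/17, -3/4)

T(p) = (236/17, -210/17, -3/4)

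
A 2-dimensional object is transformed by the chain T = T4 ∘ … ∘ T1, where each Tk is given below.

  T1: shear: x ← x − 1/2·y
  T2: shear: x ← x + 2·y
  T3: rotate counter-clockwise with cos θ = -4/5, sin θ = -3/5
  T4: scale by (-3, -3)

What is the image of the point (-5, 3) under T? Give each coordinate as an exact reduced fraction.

T(p) = (-33/5, 63/10)

T1 shear: x ← x − 1/2·y: (-5, 3) → (-13/2, 3)
T2 shear: x ← x + 2·y: (-13/2, 3) → (-1/2, 3)
T3 rotate counter-clockwise with cos θ = -4/5, sin θ = -3/5: (-1/2, 3) → (11/5, -21/10)
T4 scale by (-3, -3): (11/5, -21/10) → (-33/5, 63/10)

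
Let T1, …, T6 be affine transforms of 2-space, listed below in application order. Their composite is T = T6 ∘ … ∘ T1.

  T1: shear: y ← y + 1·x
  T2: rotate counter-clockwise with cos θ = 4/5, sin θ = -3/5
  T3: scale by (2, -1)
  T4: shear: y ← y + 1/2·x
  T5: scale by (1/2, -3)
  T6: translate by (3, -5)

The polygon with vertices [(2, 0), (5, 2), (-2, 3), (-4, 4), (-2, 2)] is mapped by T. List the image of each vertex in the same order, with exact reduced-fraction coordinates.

T1 shear: y ← y + 1·x: (2, 0) → (2, 2); (5, 2) → (5, 7); (-2, 3) → (-2, 1); (-4, 4) → (-4, 0); (-2, 2) → (-2, 0)
T2 rotate counter-clockwise with cos θ = 4/5, sin θ = -3/5: (2, 2) → (14/5, 2/5); (5, 7) → (41/5, 13/5); (-2, 1) → (-1, 2); (-4, 0) → (-16/5, 12/5); (-2, 0) → (-8/5, 6/5)
T3 scale by (2, -1): (14/5, 2/5) → (28/5, -2/5); (41/5, 13/5) → (82/5, -13/5); (-1, 2) → (-2, -2); (-16/5, 12/5) → (-32/5, -12/5); (-8/5, 6/5) → (-16/5, -6/5)
T4 shear: y ← y + 1/2·x: (28/5, -2/5) → (28/5, 12/5); (82/5, -13/5) → (82/5, 28/5); (-2, -2) → (-2, -3); (-32/5, -12/5) → (-32/5, -28/5); (-16/5, -6/5) → (-16/5, -14/5)
T5 scale by (1/2, -3): (28/5, 12/5) → (14/5, -36/5); (82/5, 28/5) → (41/5, -84/5); (-2, -3) → (-1, 9); (-32/5, -28/5) → (-16/5, 84/5); (-16/5, -14/5) → (-8/5, 42/5)
T6 translate by (3, -5): (14/5, -36/5) → (29/5, -61/5); (41/5, -84/5) → (56/5, -109/5); (-1, 9) → (2, 4); (-16/5, 84/5) → (-1/5, 59/5); (-8/5, 42/5) → (7/5, 17/5)

image vertices: (29/5, -61/5), (56/5, -109/5), (2, 4), (-1/5, 59/5), (7/5, 17/5)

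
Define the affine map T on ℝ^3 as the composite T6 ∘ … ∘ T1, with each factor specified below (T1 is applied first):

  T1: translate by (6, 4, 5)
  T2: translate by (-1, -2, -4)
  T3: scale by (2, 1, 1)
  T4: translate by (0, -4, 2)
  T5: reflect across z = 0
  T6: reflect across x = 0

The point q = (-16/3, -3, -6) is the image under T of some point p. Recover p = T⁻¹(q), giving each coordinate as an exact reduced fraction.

T1 = [1 0 0 6; 0 1 0 4; 0 0 1 5; 0 0 0 1]
T2·T1 = [1 0 0 5; 0 1 0 2; 0 0 1 1; 0 0 0 1]
T3·…·T1 = [2 0 0 10; 0 1 0 2; 0 0 1 1; 0 0 0 1]
T4·…·T1 = [2 0 0 10; 0 1 0 -2; 0 0 1 3; 0 0 0 1]
T5·…·T1 = [2 0 0 10; 0 1 0 -2; 0 0 -1 -3; 0 0 0 1]
T6·…·T1 = [-2 0 0 -10; 0 1 0 -2; 0 0 -1 -3; 0 0 0 1]
det M = 2; M⁻¹ = [-1/2 0 0 -5; 0 1 0 2; 0 0 -1 -3; 0 0 0 1]
M⁻¹ · (-16/3, -3, -6)ᵀ = (-7/3, -1, 3)ᵀ

p = (-7/3, -1, 3)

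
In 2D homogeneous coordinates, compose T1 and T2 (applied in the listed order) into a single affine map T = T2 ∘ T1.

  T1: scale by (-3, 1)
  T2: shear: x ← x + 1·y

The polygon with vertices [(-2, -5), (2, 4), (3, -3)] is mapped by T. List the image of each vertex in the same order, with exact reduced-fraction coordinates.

T1 scale by (-3, 1): (-2, -5) → (6, -5); (2, 4) → (-6, 4); (3, -3) → (-9, -3)
T2 shear: x ← x + 1·y: (6, -5) → (1, -5); (-6, 4) → (-2, 4); (-9, -3) → (-12, -3)

image vertices: (1, -5), (-2, 4), (-12, -3)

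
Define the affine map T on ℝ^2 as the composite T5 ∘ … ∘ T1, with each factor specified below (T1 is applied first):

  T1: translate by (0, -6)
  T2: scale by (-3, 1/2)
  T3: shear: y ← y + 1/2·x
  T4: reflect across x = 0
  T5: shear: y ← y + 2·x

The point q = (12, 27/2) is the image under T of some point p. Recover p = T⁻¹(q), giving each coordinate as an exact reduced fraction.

T1 = [1 0 0; 0 1 -6; 0 0 1]
T2·T1 = [-3 0 0; 0 1/2 -3; 0 0 1]
T3·…·T1 = [-3 0 0; -3/2 1/2 -3; 0 0 1]
T4·…·T1 = [3 0 0; -3/2 1/2 -3; 0 0 1]
T5·…·T1 = [3 0 0; 9/2 1/2 -3; 0 0 1]
det M = 3/2; M⁻¹ = [1/3 0 0; -3 2 6; 0 0 1]
M⁻¹ · (12, 27/2)ᵀ = (4, -3)ᵀ

p = (4, -3)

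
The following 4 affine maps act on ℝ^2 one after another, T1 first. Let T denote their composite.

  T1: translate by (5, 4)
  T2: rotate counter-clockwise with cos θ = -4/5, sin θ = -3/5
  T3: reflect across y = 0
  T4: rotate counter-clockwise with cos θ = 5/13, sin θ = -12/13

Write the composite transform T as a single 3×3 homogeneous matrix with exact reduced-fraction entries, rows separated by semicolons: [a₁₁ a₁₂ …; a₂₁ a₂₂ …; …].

T1 = [1 0 5; 0 1 4; 0 0 1]
T2·T1 = [-4/5 3/5 -8/5; -3/5 -4/5 -31/5; 0 0 1]
T3·…·T1 = [-4/5 3/5 -8/5; 3/5 4/5 31/5; 0 0 1]
T4·…·T1 = [16/65 63/65 332/65; 63/65 -16/65 251/65; 0 0 1]

T = [16/65 63/65 332/65; 63/65 -16/65 251/65; 0 0 1]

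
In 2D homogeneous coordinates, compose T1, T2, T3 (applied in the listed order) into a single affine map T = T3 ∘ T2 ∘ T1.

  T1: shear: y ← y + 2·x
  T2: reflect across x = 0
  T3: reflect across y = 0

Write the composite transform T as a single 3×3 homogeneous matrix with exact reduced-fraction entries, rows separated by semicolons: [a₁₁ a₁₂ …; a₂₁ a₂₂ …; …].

T1 = [1 0 0; 2 1 0; 0 0 1]
T2·T1 = [-1 0 0; 2 1 0; 0 0 1]
T3·…·T1 = [-1 0 0; -2 -1 0; 0 0 1]

T = [-1 0 0; -2 -1 0; 0 0 1]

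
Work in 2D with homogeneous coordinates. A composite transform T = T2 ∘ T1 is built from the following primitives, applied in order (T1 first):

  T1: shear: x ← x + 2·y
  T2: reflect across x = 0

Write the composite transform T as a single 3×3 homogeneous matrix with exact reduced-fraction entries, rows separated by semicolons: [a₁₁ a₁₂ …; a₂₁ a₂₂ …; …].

T1 = [1 2 0; 0 1 0; 0 0 1]
T2·T1 = [-1 -2 0; 0 1 0; 0 0 1]

T = [-1 -2 0; 0 1 0; 0 0 1]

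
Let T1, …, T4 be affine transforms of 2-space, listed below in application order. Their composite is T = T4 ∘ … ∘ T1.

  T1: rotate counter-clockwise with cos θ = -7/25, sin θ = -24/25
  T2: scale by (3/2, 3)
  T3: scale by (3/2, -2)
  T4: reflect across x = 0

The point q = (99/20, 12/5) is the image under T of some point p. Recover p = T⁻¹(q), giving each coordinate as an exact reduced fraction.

T1 = [-7/25 24/25 0; -24/25 -7/25 0; 0 0 1]
T2·T1 = [-21/50 36/25 0; -72/25 -21/25 0; 0 0 1]
T3·…·T1 = [-63/100 54/25 0; 144/25 42/25 0; 0 0 1]
T4·…·T1 = [63/100 -54/25 0; 144/25 42/25 0; 0 0 1]
det M = 27/2; M⁻¹ = [28/225 4/25 0; -32/75 7/150 0; 0 0 1]
M⁻¹ · (99/20, 12/5)ᵀ = (1, -2)ᵀ

p = (1, -2)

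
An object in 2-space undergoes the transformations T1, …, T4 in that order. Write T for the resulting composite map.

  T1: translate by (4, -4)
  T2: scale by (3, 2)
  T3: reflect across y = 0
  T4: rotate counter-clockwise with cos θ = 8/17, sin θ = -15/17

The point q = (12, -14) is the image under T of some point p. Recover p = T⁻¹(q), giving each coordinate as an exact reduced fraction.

p = (2, 2)

T1 = [1 0 4; 0 1 -4; 0 0 1]
T2·T1 = [3 0 12; 0 2 -8; 0 0 1]
T3·…·T1 = [3 0 12; 0 -2 8; 0 0 1]
T4·…·T1 = [24/17 -30/17 216/17; -45/17 -16/17 -116/17; 0 0 1]
det M = -6; M⁻¹ = [8/51 -5/17 -4; -15/34 -4/17 4; 0 0 1]
M⁻¹ · (12, -14)ᵀ = (2, 2)ᵀ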